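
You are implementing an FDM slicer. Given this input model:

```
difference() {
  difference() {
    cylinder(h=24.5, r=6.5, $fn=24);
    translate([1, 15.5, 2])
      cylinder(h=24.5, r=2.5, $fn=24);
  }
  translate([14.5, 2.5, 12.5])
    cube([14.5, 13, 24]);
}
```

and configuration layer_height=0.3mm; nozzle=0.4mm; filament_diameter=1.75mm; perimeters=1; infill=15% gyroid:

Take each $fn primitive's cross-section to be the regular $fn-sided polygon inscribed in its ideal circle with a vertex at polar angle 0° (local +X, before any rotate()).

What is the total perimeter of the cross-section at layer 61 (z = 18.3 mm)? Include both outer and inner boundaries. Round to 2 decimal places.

At z = 18.3 mm: the r=6.5 cylinder gives a regular 24-gon of circumradius 6.5 (constant along its height) (perimeter = 2·24·6.500·sin(180°/24) = 40.72 mm); the r=2.5 cylinder at (1, 15.5) contributes a regular 24-gon of circumradius 2.5 (perimeter = 2·24·2.500·sin(180°/24) = 15.66 mm); Subtracting the remaining from the first: starting from the r=6.5 cylinder, the r=2.5 cylinder at (1, 15.5) misses the remaining region (no effect) — boundary = 40.72 mm; the cube at (14.5, 2.5) is present — its section is the full 14.5×13 rectangle (perimeter 55.00 mm); After the difference (first − rest): starting from that combined region, the 14.5×13 cube at (14.5, 2.5) misses the remaining region (no effect) — boundary = 40.72 mm. Overall, the cross-section is a single solid region. Total boundary length (outer) = 40.72 mm.

40.72 mm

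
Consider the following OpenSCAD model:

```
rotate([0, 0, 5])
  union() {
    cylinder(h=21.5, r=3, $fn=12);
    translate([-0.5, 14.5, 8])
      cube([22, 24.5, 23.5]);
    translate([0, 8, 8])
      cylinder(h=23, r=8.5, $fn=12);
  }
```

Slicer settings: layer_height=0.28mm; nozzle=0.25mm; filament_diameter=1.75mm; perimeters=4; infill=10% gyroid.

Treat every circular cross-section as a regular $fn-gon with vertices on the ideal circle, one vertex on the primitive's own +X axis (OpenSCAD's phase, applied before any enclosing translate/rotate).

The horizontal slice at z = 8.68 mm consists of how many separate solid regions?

At z = 8.68 mm: the r=3 cylinder contributes a regular 12-gon of circumradius 3; the cube at (-0.5, 14.5) is present — its section is the full 22×24.5 rectangle; the r=8.5 cylinder at (0, 8) contributes a regular 12-gon of circumradius 8.5; Merging all regions: the regions partially overlap (shared area 21.53 mm²), so overlapping operands fuse into one piece — 1 connected region; (whole slice rotated 5° about Z — lengths, areas and connectivity unchanged). The result has 1 disconnected region.

1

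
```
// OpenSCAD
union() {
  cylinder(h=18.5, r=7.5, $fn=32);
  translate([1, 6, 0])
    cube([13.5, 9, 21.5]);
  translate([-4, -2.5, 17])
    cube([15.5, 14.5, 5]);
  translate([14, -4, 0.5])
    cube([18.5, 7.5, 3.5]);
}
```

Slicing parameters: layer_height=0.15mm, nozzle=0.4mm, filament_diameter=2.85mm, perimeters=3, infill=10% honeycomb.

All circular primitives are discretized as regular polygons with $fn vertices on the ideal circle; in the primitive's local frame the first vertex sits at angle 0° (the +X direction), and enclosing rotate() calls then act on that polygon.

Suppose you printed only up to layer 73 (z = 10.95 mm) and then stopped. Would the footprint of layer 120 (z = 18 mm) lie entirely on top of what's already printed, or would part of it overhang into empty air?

Compare the two slices. At z = 10.95: the r=7.5 cylinder gives a regular 32-gon of circumradius 7.5 (constant along its height) (area = (32/2)·7.500²·sin(360°/32) = 175.58 mm²); the cube at (1, 6) is present — its section is the full 13.5×9 rectangle (area 121.50 mm²); the cube at (-4, -2.5) does not reach this height (z outside [17, 22]); the cube at (14, -4) is not intersected at this z (z outside [0.5, 4]); Combining (union): the regions partially overlap — summed areas 297.08 mm² minus the doubly-counted overlap 3.04 mm² gives 294.05 mm² — area = 294.05 mm². At z = 18: the r=7.5 cylinder contributes a regular 32-gon of circumradius 7.5 (area = (32/2)·7.500²·sin(360°/32) = 175.58 mm²); the 13.5×9 cube at (1, 6) contributes its full rectangle (area 121.50 mm²); the cube at (-4, -2.5) is present — its section is the full 15.5×14.5 rectangle (area 224.75 mm²); the cube at (14, -4) is absent (z outside [0.5, 4]); Taking the union: the regions partially overlap — summed areas 521.83 mm² minus the doubly-counted overlap 163.63 mm² gives 358.20 mm² — area = 358.20 mm². Checking containment: at z = 18 the cross-section extends beyond the z = 10.95 cross-section by about 64.15 mm².

part overhangs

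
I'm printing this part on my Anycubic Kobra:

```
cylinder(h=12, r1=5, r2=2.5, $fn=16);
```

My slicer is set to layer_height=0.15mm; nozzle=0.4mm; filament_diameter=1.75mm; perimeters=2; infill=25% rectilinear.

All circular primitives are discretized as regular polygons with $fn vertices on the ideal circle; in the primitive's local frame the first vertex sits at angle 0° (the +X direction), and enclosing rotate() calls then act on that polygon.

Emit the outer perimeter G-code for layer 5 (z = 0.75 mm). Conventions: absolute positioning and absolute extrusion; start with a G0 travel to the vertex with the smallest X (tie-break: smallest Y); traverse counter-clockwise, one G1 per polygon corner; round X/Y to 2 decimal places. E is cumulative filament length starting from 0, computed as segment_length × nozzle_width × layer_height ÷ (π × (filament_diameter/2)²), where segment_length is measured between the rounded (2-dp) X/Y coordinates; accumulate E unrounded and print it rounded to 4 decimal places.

G0 X-4.84 Y0.00 Z0.75
G1 X-4.48 Y-1.85 E0.0470
G1 X-3.43 Y-3.43 E0.0943
G1 X-1.85 Y-4.48 E0.1417
G1 X0.00 Y-4.84 E0.1887
G1 X1.85 Y-4.48 E0.2357
G1 X3.43 Y-3.43 E0.2830
G1 X4.48 Y-1.85 E0.3303
G1 X4.84 Y0.00 E0.3773
G1 X4.48 Y1.85 E0.4244
G1 X3.43 Y3.43 E0.4717
G1 X1.85 Y4.48 E0.5190
G1 X0.00 Y4.84 E0.5660
G1 X-1.85 Y4.48 E0.6130
G1 X-3.43 Y3.43 E0.6604
G1 X-4.48 Y1.85 E0.7077
G1 X-4.84 Y0.00 E0.7547

At z = 0.75 mm: the cone contributes a regular 16-gon of circumradius 4.844 (interpolated between r1=5 and r2=2.5 at t=0.062). The outline is a single polygon with 16 vertices. Extrusion per mm of travel: 0.4 × 0.15 / (π × 0.875²) = 0.024945. Accumulating E over each segment gives final E = 0.7547.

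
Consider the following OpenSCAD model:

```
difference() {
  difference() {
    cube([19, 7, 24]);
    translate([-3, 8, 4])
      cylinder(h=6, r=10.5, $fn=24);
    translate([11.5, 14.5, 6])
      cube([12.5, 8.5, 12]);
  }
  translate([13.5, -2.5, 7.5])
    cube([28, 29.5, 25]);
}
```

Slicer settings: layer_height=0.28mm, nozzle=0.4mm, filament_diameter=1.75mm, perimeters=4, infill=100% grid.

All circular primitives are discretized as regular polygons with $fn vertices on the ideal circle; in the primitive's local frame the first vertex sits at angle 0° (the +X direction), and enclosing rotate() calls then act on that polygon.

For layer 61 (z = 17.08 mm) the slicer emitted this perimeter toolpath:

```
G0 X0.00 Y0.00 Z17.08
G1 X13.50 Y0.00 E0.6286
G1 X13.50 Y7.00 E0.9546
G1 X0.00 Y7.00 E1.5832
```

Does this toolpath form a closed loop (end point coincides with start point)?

no

Start point (G0): (0.00, 0.00). End point (last G1): the path does not return to the start — open.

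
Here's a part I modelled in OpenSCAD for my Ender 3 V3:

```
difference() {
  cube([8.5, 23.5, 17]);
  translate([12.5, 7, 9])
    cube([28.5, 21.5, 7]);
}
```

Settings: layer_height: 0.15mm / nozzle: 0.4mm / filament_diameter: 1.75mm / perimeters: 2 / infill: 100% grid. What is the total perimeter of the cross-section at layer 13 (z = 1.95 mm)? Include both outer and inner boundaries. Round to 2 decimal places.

At z = 1.95 mm: the cube (footprint 8.5×23.5) is included at this height (perimeter 64.00 mm); the cube at (12.5, 7) is absent (z outside [9, 16]); Taking the first minus the rest: none of the subtracted shapes is present at this height, so the 8.5×23.5 cube is unchanged — boundary = 64.00 mm. Overall, the cross-section is a single solid region. Total boundary length (outer) = 64.00 mm.

64.00 mm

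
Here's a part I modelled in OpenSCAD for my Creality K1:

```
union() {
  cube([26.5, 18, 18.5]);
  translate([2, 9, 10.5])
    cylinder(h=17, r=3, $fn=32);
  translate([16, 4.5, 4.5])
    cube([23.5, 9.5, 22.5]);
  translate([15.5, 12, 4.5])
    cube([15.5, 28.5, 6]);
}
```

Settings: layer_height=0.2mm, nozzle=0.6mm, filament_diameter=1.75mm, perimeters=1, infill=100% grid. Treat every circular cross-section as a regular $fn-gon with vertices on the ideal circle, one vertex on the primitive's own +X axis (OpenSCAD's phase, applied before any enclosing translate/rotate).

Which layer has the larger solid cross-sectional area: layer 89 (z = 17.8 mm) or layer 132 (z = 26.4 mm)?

layer 89 (z = 17.8 mm)

Layer 89 (z = 17.8): the 26.5×18 cube contributes its full rectangle (area 477.00 mm²); the r=3 cylinder at (2, 9) gives a regular 32-gon of circumradius 3 (constant along its height) (area = (32/2)·3.000²·sin(360°/32) = 28.09 mm²); the 23.5×9.5 cube at (16, 4.5) contributes its full rectangle (area 223.25 mm²); the cube at (15.5, 12) does not reach this height (z outside [4.5, 10.5]); Merging all regions: the regions partially overlap — summed areas 728.34 mm² minus the doubly-counted overlap 124.79 mm² gives 603.55 mm² — area = 603.55 mm². So its area = 603.55 mm². Layer 132 (z = 26.4): the cube does not reach this height (z outside [0, 18.5]); the r=3 cylinder at (2, 9) gives a regular 32-gon of circumradius 3 (constant along its height) (area = (32/2)·3.000²·sin(360°/32) = 28.09 mm²); the cube at (16, 4.5) (footprint 23.5×9.5) is included at this height (area 223.25 mm²); the cube at (15.5, 12) is not intersected at this z (z outside [4.5, 10.5]); Combining (union): the 2 present regions are separate (no shared area or edge), so areas and boundary lengths simply add and each stays a separate island — area = 251.34 mm². So its area = 251.34 mm². Layer 89 is larger (603.55 vs 251.34 mm²).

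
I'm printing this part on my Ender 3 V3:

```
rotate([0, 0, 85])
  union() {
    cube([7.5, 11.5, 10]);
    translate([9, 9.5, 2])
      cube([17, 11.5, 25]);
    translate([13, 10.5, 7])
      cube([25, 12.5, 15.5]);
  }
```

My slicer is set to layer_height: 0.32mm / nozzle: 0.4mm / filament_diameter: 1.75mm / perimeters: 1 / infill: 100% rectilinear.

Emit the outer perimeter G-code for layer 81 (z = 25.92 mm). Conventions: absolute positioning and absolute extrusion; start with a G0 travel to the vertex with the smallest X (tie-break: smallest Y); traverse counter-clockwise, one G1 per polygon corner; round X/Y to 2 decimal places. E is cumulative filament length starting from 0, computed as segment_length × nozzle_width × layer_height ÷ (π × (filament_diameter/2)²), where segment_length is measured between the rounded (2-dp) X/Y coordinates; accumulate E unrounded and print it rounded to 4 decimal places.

G0 X-20.14 Y10.80 Z25.92
G1 X-8.68 Y9.79 E0.6122
G1 X-7.20 Y26.73 E1.5171
G1 X-18.65 Y27.73 E2.1288
G1 X-20.14 Y10.80 E3.0332

At z = 25.92 mm: the cube is absent (z outside [0, 10]); the 17×11.5 cube at (9, 9.5) contributes its full rectangle; the cube at (13, 10.5) does not reach this height (z outside [7, 22.5]); Merging all regions: only the 17×11.5 cube at (9, 9.5) is present, so the union is just that shape — 1 connected region; (rotated 85° about Z; rotation is an isometry so areas/perimeters/island counts are preserved). The outline is a single polygon with 4 vertices. Extrusion per mm of travel: 0.4 × 0.32 / (π × 0.875²) = 0.053216. Accumulating E over each segment gives final E = 3.0332.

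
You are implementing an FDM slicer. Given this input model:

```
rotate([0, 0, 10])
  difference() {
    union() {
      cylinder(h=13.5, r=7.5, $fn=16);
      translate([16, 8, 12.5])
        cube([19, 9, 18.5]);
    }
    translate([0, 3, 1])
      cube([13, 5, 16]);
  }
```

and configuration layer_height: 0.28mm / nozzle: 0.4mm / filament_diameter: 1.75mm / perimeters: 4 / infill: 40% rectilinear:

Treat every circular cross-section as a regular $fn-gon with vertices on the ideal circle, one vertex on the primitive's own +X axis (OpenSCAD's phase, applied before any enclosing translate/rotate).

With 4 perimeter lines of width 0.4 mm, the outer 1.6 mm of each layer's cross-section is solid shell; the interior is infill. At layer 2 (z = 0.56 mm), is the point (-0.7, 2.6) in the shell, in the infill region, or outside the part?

infill

At z = 0.56 mm: the r=7.5 cylinder contributes a regular 16-gon of circumradius 7.5; the cube at (16, 8) does not reach this height (z outside [12.5, 31]); Merging all regions: only the r=7.5 cylinder is present, so the union is just that shape — 1 connected region; the cube at (0, 3) does not reach this height (z outside [1, 17]); After the difference (first − rest): none of the subtracted shapes is present at this height, so that combined region is unchanged — 1 connected region; (rotated 10° about Z; rotation is an isometry so areas/perimeters/island counts are preserved). Overall, the cross-section is a single solid region. Undo the 10° rotation: the query point maps to (-0.238, 2.682) in the un-rotated model frame. The nearest boundary edge runs (0.00, 7.50)→(-2.87, 6.93); distance from the point to it = 4.68 mm. The point is inside the cross-section and 4.68 mm from the nearest boundary — more than the 1.6 mm shell width (4 × 0.4), so it's in the infill interior.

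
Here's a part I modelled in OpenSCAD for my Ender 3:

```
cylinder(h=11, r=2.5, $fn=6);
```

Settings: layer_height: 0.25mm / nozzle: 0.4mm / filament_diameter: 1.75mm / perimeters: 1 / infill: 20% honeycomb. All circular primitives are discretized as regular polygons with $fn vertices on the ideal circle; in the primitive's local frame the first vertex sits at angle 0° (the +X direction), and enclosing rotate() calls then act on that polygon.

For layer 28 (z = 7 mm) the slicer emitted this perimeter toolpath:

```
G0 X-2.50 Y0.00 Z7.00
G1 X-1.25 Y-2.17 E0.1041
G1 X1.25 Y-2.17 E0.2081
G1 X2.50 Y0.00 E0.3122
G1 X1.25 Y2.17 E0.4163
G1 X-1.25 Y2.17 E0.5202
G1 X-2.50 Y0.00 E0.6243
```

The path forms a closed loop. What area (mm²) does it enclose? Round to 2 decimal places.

16.27 mm²

Apply the shoelace formula to the sequence of (X, Y) vertices; enclosed area = 16.27 mm².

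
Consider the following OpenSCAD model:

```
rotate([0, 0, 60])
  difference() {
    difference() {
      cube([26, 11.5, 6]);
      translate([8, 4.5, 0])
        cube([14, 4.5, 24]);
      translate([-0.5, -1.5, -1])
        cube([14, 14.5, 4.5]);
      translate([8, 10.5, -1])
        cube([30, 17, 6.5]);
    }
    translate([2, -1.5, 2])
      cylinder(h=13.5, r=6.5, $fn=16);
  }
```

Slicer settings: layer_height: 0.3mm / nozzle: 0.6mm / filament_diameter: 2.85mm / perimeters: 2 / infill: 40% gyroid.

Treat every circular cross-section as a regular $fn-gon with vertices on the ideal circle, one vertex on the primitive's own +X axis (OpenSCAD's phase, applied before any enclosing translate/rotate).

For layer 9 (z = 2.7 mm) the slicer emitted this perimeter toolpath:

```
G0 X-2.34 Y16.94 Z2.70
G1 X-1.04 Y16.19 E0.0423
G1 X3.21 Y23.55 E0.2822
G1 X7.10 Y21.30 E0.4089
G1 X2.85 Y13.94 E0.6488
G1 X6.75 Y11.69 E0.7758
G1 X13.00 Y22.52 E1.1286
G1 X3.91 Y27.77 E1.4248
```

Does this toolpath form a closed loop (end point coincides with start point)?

no

Start point (G0): (-2.34, 16.94). End point (last G1): the path does not return to the start — open.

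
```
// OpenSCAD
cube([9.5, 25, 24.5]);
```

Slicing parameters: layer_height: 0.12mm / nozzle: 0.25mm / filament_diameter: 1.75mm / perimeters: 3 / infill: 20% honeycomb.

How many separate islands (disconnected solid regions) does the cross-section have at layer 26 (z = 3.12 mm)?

1

At z = 3.12 mm: the cube is present — its section is the full 9.5×25 rectangle. Overall, the cross-section is a single solid region. Island count = 1.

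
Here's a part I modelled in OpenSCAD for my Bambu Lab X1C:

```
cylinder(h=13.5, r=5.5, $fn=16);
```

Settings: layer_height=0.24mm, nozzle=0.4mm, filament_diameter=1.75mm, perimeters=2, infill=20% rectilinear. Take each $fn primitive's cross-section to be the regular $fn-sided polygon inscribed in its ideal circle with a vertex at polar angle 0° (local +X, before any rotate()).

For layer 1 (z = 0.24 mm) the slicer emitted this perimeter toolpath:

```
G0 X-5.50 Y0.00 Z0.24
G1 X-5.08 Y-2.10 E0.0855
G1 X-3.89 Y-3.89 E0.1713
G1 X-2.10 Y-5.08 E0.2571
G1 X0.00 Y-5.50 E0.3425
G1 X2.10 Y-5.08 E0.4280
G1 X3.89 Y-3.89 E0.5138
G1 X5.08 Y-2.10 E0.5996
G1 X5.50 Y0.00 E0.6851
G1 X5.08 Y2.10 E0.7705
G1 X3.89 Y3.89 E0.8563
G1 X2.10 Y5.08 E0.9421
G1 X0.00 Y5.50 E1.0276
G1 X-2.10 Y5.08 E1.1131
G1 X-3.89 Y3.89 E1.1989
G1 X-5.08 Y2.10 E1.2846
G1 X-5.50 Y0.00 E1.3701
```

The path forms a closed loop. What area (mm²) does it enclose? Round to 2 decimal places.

Apply the shoelace formula to the sequence of (X, Y) vertices; enclosed area = 92.57 mm².

92.57 mm²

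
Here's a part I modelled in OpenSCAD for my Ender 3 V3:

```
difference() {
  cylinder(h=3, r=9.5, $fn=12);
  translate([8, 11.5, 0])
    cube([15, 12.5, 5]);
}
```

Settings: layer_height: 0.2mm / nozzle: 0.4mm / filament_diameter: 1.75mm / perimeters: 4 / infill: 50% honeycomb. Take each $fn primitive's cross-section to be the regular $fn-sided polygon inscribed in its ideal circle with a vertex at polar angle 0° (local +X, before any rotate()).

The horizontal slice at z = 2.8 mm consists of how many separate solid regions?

1

At z = 2.8 mm: the r=9.5 cylinder contributes a regular 12-gon of circumradius 9.5; the cube at (8, 11.5) is present — its section is the full 15×12.5 rectangle; Subtracting the remaining from the first: starting from the r=9.5 cylinder, the 15×12.5 cube at (8, 11.5) misses the remaining region (no effect) — 1 connected region. The result has 1 disconnected region.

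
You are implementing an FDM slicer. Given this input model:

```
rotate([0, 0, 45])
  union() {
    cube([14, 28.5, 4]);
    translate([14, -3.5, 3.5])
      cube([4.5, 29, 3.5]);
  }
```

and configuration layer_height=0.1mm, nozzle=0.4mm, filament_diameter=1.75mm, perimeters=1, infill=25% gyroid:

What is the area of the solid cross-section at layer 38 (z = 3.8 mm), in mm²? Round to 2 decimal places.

At z = 3.8 mm: the cube is present — its section is the full 14×28.5 rectangle (area 399.00 mm²); the 4.5×29 cube at (14, -3.5) contributes its full rectangle (area 130.50 mm²); Taking the union: the 2 present regions share edge segments without overlapping in area, so areas simply add but the touching pieces fuse into one outline (the shared edge portions become interior and drop out of the boundary) — area = 529.50 mm²; (whole slice rotated 45° about Z — lengths, areas and connectivity unchanged). Overall, the cross-section is a single solid region. Net area = 529.50 mm².

529.50 mm²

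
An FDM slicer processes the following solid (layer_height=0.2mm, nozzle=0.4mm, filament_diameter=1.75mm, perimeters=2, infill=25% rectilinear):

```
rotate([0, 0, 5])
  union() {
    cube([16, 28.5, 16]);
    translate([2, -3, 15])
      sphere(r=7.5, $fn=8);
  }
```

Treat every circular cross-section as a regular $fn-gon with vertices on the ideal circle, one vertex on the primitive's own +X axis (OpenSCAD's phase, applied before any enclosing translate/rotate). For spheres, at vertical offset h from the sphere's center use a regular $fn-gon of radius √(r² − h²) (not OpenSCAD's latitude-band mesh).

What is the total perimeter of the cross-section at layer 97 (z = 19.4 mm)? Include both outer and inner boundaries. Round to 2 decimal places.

At z = 19.4 mm: the cube is not intersected at this z (z outside [0, 16]); the r=7.5 sphere at (2, -3) contributes a regular 8-gon of circumradius √(7.5²−4.4²) = 6.074 (perimeter = 2·8·6.074·sin(180°/8) = 37.19 mm); Combining (union): only the r=7.5 sphere at (2, -3) is present, so the union is just that shape — boundary = 37.19 mm; (whole slice rotated 5° about Z — lengths, areas and connectivity unchanged). Overall, the cross-section is a single solid region. Total boundary length (outer) = 37.19 mm.

37.19 mm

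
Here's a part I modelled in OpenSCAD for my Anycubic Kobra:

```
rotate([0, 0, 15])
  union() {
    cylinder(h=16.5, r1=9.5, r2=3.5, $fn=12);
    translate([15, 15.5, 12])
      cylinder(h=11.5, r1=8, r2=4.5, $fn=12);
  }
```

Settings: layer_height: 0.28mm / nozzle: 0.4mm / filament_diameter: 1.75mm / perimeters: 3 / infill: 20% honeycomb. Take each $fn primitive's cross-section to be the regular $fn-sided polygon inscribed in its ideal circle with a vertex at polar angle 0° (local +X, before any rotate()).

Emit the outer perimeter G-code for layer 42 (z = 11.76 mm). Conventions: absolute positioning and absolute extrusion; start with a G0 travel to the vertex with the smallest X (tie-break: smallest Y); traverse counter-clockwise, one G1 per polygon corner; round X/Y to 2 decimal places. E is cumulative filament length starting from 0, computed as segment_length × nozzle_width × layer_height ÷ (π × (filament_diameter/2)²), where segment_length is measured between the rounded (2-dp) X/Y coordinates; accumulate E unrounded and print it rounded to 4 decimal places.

At z = 11.76 mm: the cone (r1=9.5→r2=3.5) has section circumradius 5.224 here — a regular 12-gon; the cone at (15, 15.5) is not intersected at this z (z outside [12, 23.5]); Combining (union): only the cone is present, so the union is just that shape — 1 connected region; (whole slice rotated 15° about Z — lengths, areas and connectivity unchanged). The outline is a single polygon with 12 vertices. Extrusion per mm of travel: 0.4 × 0.28 / (π × 0.875²) = 0.046564. Accumulating E over each segment gives final E = 1.5111.

G0 X-5.05 Y-1.35 Z11.76
G1 X-3.69 Y-3.69 E0.1260
G1 X-1.35 Y-5.05 E0.2521
G1 X1.35 Y-5.05 E0.3778
G1 X3.69 Y-3.69 E0.5038
G1 X5.05 Y-1.35 E0.6298
G1 X5.05 Y1.35 E0.7556
G1 X3.69 Y3.69 E0.8816
G1 X1.35 Y5.05 E1.0076
G1 X-1.35 Y5.05 E1.1333
G1 X-3.69 Y3.69 E1.2594
G1 X-5.05 Y1.35 E1.3854
G1 X-5.05 Y-1.35 E1.5111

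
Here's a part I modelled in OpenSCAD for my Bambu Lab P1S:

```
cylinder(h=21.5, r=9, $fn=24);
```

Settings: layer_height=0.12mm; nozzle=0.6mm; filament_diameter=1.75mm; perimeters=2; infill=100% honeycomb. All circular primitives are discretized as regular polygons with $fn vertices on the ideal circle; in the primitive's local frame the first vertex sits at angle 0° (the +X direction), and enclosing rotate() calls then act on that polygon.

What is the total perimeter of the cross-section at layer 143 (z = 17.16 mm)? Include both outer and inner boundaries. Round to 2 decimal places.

At z = 17.16 mm: the cylinder: section is a regular 24-gon, circumradius r=9 (perimeter = 2·24·9.000·sin(180°/24) = 56.39 mm). Overall, the cross-section is a single solid region. Total boundary length (outer) = 56.39 mm.

56.39 mm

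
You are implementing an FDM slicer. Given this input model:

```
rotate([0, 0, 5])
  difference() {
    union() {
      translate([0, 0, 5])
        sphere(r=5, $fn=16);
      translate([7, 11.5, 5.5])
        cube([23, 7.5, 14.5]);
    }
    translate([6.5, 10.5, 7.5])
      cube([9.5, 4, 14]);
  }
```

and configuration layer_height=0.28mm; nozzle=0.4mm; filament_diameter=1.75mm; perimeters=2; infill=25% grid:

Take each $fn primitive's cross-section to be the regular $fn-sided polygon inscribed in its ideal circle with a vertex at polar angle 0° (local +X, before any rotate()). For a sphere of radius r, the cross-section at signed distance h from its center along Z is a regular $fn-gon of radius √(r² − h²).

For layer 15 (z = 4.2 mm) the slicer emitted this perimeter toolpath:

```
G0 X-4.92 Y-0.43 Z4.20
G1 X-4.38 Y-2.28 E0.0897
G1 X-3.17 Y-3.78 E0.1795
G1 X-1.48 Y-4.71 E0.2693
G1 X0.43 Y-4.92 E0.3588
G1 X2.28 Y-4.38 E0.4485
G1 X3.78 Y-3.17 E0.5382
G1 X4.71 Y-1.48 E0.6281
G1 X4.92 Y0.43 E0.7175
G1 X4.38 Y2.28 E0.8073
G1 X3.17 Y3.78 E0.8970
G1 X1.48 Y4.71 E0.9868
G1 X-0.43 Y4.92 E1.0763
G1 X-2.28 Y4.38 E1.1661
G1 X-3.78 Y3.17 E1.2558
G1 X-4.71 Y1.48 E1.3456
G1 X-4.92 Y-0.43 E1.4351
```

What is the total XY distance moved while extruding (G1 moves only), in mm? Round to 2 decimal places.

Sum the Euclidean lengths of each G1 segment: total = 30.82 mm.

30.82 mm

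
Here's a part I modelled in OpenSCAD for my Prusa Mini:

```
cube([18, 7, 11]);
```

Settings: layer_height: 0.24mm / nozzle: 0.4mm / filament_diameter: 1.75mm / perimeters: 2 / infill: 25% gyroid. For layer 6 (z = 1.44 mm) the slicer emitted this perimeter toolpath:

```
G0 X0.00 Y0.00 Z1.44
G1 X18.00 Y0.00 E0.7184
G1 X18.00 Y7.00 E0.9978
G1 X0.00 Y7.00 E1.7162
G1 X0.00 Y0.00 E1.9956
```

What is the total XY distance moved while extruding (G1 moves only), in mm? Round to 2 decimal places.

50.00 mm

Sum the Euclidean lengths of each G1 segment: total = 50.00 mm.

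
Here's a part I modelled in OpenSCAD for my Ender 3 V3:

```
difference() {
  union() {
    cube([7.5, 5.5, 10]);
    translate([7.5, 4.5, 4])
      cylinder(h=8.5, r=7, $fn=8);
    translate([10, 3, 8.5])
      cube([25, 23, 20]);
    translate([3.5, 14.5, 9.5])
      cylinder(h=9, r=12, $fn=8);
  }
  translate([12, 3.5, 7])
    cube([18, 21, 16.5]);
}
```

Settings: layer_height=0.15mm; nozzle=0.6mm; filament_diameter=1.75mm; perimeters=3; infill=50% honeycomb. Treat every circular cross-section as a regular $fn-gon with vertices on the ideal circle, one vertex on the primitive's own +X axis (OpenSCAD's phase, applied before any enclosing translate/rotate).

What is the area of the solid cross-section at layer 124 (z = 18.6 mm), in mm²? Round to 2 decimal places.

197.00 mm²

At z = 18.6 mm: the cube is absent (z outside [0, 10]); the cylinder at (7.5, 4.5) does not reach this height (z outside [4, 12.5]); the 25×23 cube at (10, 3) contributes its full rectangle (area 575.00 mm²); the cylinder at (3.5, 14.5) is absent (z outside [9.5, 18.5]); Merging all regions: only the 25×23 cube at (10, 3) is present, so the union is just that shape — area = 575.00 mm²; the cube at (12, 3.5) is present — its section is the full 18×21 rectangle (area 378.00 mm²); After the difference (first − rest): starting from that combined region (575.00 mm²), the 18×21 cube at (12, 3.5) lies wholly inside it (removes its full 378.00 mm² and its 78.00 mm outline becomes a hole wall) — area = 197.00 mm². Overall, the cross-section is one region with 1 hole. Net area = 197.00 mm².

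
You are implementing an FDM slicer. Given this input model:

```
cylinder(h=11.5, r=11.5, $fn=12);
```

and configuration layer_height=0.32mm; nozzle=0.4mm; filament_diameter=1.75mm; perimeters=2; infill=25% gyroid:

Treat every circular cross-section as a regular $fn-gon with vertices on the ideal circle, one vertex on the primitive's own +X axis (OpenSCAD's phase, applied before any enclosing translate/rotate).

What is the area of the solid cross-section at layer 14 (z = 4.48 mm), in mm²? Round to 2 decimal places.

396.75 mm²

At z = 4.48 mm: the cylinder: section is a regular 12-gon, circumradius r=11.5 (area = (12/2)·11.500²·sin(360°/12) = 396.75 mm²). Overall, the cross-section is a single solid region. Net area = 396.75 mm².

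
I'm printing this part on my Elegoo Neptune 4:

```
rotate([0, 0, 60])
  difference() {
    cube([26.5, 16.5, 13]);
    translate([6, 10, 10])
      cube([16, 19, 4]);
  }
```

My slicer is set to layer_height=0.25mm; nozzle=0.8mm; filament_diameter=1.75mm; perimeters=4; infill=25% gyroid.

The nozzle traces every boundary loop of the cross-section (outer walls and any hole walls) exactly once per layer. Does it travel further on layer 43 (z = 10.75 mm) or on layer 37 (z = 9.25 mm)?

layer 43 (z = 10.75 mm)

Layer 43 (z = 10.75): the cube is present — its section is the full 26.5×16.5 rectangle (perimeter 86.00 mm); the cube at (6, 10) (footprint 16×19) is included at this height (perimeter 70.00 mm); Subtracting the remaining from the first: starting from the 26.5×16.5 cube, the 16×19 cube at (6, 10) partially overlaps it — only the 104.00 mm² overlap (of its 304.00 mm²) is removed, clipping the outline — boundary = 99.00 mm; (whole slice rotated 60° about Z — lengths, areas and connectivity unchanged). So its perimeter = 99.00 mm. Layer 37 (z = 9.25): the cube (footprint 26.5×16.5) is included at this height (perimeter 86.00 mm); the cube at (6, 10) is not intersected at this z (z outside [10, 14]); Subtracting the remaining from the first: none of the subtracted shapes is present at this height, so the 26.5×16.5 cube is unchanged — boundary = 86.00 mm; (whole slice rotated 60° about Z — lengths, areas and connectivity unchanged). So its perimeter = 86.00 mm. Layer 43 is larger (99.00 vs 86.00 mm).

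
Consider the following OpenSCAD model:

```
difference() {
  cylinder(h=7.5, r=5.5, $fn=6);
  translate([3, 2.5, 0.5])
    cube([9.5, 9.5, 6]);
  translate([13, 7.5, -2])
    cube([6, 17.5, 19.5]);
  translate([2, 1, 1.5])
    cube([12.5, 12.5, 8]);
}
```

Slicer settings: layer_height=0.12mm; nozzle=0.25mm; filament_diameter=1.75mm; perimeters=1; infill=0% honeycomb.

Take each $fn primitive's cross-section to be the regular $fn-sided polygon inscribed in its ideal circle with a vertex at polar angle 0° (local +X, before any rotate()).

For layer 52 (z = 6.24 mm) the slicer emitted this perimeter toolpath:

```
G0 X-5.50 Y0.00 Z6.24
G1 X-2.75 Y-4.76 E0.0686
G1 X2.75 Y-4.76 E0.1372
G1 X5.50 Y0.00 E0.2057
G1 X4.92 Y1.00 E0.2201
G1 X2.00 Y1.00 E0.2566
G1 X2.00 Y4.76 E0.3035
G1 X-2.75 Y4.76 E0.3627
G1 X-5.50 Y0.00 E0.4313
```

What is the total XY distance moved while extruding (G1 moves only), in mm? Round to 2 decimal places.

34.58 mm

Sum the Euclidean lengths of each G1 segment: total = 34.58 mm.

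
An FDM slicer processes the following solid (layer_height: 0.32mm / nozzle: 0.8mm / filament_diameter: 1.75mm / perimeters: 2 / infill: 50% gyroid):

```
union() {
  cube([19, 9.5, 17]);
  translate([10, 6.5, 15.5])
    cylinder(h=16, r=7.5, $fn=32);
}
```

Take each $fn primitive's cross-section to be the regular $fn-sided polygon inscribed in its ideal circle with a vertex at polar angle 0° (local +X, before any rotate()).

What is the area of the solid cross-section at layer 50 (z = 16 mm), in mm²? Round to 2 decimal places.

229.53 mm²

At z = 16 mm: the cube is present — its section is the full 19×9.5 rectangle (area 180.50 mm²); the cylinder at (10, 6.5): section is a regular 32-gon, circumradius r=7.5 (area = (32/2)·7.500²·sin(360°/32) = 175.58 mm²); Combining (union): the regions partially overlap — summed areas 356.08 mm² minus the doubly-counted overlap 126.55 mm² gives 229.53 mm² — area = 229.53 mm². Overall, the cross-section is a single solid region. Net area = 229.53 mm².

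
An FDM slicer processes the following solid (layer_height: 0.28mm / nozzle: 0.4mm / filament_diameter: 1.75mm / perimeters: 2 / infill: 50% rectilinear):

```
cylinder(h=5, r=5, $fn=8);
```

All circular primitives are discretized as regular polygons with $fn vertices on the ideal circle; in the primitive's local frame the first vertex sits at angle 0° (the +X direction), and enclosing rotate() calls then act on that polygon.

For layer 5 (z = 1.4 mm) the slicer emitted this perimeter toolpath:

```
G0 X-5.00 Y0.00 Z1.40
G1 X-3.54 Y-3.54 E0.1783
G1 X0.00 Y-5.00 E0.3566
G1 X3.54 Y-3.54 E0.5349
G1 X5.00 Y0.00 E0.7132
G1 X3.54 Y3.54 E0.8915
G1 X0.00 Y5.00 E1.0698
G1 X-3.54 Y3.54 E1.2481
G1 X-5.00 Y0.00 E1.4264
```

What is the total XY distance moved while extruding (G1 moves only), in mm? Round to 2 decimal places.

30.63 mm

Sum the Euclidean lengths of each G1 segment: total = 30.63 mm.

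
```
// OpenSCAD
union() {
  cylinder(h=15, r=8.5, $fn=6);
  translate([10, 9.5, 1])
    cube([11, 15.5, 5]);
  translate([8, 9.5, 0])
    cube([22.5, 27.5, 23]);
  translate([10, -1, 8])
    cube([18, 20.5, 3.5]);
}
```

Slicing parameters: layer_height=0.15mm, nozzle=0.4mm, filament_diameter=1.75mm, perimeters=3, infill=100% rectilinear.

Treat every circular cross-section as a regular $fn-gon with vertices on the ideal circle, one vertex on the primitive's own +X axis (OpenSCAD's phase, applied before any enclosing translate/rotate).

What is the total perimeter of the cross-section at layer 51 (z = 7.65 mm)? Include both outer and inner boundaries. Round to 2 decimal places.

151.00 mm

At z = 7.65 mm: the r=8.5 cylinder contributes a regular 6-gon of circumradius 8.5 (perimeter = 2·6·8.500·sin(180°/6) = 51.00 mm); the cube at (10, 9.5) is absent (z outside [1, 6]); the 22.5×27.5 cube at (8, 9.5) contributes its full rectangle (perimeter 100.00 mm); the cube at (10, -1) is absent (z outside [8, 11.5]); Merging all regions: the 2 present regions are separate (no shared area or edge), so areas and boundary lengths simply add and each stays a separate island — boundary = 151.00 mm. Overall, the cross-section has 2 separate islands. Total boundary length (outer) = 151.00 mm.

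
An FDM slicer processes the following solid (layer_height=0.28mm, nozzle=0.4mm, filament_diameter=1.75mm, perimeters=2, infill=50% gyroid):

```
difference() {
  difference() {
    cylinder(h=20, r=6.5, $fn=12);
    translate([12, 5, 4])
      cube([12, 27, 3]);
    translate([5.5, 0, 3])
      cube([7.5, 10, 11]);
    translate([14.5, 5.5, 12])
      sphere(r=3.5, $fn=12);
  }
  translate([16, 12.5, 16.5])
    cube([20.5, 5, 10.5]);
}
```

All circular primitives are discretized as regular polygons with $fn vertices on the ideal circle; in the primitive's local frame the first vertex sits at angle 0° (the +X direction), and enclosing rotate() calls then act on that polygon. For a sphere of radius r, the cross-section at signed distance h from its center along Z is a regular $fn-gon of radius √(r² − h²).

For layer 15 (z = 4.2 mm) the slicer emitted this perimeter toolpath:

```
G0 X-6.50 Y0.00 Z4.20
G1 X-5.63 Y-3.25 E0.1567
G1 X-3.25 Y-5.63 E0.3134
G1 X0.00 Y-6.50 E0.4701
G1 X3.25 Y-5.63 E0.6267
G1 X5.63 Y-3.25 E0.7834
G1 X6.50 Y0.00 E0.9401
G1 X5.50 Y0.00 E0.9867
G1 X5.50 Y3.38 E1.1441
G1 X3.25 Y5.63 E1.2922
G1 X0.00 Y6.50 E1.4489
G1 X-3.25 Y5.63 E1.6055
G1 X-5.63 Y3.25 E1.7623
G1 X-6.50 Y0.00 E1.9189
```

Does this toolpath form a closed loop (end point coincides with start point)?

Start point (G0): (-6.50, 0.00). End point (last G1): the path returns to the start — closed.

yes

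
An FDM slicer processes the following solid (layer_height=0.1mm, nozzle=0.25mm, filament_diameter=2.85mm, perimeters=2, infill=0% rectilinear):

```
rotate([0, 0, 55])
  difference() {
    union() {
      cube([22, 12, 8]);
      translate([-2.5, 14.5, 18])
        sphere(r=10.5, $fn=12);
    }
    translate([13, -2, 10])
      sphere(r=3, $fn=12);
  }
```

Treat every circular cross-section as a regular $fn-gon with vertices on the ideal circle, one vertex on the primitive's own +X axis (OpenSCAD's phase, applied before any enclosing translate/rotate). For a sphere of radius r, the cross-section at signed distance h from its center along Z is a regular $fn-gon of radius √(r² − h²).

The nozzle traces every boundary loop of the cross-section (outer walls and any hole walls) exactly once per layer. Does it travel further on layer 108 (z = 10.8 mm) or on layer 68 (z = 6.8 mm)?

layer 68 (z = 6.8 mm)

Layer 108 (z = 10.8): the cube is absent (z outside [0, 8]); the r=10.5 sphere at (-2.5, 14.5) contributes a regular 12-gon of circumradius √(10.5²−7.2²) = 7.643 (perimeter = 2·12·7.643·sin(180°/12) = 47.47 mm); Merging all regions: only the r=10.5 sphere at (-2.5, 14.5) is present, so the union is just that shape — boundary = 47.47 mm; the r=3 sphere at (13, -2) slices to a regular 12-gon of circumradius 2.891 (√(r²−h²) with h=0.8 from center) (perimeter = 2·12·2.891·sin(180°/12) = 17.96 mm); Taking the first minus the rest: starting from the result so far, the r=3 sphere at (13, -2) misses the remaining region (no effect) — boundary = 47.47 mm; (rotated 55° about Z; rotation is an isometry so areas/perimeters/island counts are preserved). So its perimeter = 47.47 mm. Layer 68 (z = 6.8): the cube is present — its section is the full 22×12 rectangle (perimeter 68.00 mm); the sphere at (-2.5, 14.5) is absent (|z−center|=11.200 > r=10.5); Merging all regions: only the 22×12 cube is present, so the union is just that shape — boundary = 68.00 mm; the sphere at (13, -2) does not reach this height (|z−center|=3.200 > r=3); Taking the first minus the rest: none of the subtracted shapes is present at this height, so the result so far is unchanged — boundary = 68.00 mm; (rotated 55° about Z; rotation is an isometry so areas/perimeters/island counts are preserved). So its perimeter = 68.00 mm. Layer 68 is larger (68.00 vs 47.47 mm).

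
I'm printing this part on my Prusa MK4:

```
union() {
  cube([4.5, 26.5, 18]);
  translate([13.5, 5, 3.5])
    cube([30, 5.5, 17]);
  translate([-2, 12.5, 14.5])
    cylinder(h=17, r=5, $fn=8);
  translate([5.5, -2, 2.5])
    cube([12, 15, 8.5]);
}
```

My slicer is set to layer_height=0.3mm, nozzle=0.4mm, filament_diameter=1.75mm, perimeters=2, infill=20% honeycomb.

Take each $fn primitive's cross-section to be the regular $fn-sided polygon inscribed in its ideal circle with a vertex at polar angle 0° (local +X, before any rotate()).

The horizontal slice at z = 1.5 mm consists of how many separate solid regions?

At z = 1.5 mm: the 4.5×26.5 cube contributes its full rectangle; the cube at (13.5, 5) is not intersected at this z (z outside [3.5, 20.5]); the cylinder at (-2, 12.5) is absent (z outside [14.5, 31.5]); the cube at (5.5, -2) is not intersected at this z (z outside [2.5, 11]); Taking the union: only the 4.5×26.5 cube is present, so the union is just that shape — 1 connected region. The result has 1 disconnected region.

1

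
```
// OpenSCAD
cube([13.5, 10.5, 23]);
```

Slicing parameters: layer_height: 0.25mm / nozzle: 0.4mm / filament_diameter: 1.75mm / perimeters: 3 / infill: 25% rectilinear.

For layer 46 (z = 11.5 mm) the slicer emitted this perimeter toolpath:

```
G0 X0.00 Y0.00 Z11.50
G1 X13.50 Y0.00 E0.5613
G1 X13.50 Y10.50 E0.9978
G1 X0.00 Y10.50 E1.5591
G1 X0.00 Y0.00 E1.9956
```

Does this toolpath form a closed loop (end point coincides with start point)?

yes

Start point (G0): (0.00, 0.00). End point (last G1): the path returns to the start — closed.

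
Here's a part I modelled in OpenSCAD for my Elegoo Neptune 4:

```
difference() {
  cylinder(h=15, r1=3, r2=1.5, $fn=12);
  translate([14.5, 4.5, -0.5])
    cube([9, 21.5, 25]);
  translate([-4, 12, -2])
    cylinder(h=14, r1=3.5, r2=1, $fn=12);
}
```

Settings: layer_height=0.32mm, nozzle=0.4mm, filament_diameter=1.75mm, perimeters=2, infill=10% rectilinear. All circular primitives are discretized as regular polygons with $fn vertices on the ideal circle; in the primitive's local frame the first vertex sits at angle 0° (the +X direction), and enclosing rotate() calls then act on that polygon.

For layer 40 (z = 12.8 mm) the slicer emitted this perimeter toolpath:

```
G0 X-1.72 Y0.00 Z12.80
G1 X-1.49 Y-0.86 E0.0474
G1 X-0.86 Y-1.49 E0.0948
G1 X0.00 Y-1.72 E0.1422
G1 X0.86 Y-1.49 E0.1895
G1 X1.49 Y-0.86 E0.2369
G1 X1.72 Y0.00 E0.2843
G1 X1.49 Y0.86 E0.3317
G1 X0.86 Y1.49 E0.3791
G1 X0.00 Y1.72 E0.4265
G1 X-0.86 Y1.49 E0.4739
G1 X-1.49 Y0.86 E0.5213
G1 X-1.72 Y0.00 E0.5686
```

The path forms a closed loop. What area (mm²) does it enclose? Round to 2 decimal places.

Apply the shoelace formula to the sequence of (X, Y) vertices; enclosed area = 8.88 mm².

8.88 mm²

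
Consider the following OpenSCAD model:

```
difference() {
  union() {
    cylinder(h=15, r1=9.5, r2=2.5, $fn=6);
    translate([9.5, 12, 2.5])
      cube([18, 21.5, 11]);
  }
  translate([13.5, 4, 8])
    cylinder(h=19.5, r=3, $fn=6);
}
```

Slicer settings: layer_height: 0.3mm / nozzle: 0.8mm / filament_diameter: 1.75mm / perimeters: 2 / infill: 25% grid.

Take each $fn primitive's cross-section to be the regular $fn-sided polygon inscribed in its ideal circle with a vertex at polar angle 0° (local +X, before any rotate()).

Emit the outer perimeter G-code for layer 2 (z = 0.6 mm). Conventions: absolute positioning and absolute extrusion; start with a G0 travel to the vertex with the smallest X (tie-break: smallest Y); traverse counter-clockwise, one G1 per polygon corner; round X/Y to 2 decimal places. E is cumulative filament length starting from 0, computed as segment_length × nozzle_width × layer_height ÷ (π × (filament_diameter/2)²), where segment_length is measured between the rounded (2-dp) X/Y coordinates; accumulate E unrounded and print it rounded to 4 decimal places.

G0 X-9.22 Y0.00 Z0.60
G1 X-4.61 Y-7.98 E0.9196
G1 X4.61 Y-7.98 E1.8395
G1 X9.22 Y0.00 E2.7591
G1 X4.61 Y7.98 E3.6787
G1 X-4.61 Y7.98 E4.5986
G1 X-9.22 Y0.00 E5.5182

At z = 0.6 mm: the cone: at t=0.040 of its height the radius interpolates to r₁+(r₂−r₁)t = 9.220, giving a regular 6-gon of that circumradius; the cube at (9.5, 12) does not reach this height (z outside [2.5, 13.5]); Combining (union): only the cone is present, so the union is just that shape — 1 connected region; the cylinder at (13.5, 4) is not intersected at this z (z outside [8, 27.5]); Subtracting the remaining from the first: none of the subtracted shapes is present at this height, so the result so far is unchanged — 1 connected region. The outline is a single polygon with 6 vertices. Extrusion per mm of travel: 0.8 × 0.3 / (π × 0.875²) = 0.099780. Accumulating E over each segment gives final E = 5.5182.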